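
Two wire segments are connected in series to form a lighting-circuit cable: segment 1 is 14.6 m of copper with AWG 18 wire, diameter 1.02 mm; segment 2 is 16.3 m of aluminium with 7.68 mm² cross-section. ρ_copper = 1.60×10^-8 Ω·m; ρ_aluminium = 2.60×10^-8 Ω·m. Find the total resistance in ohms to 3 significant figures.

0.341 Ω

Segment 1: A = π(1.02/2 mm)² = π(5.1000e-04 m)² = 8.171e-07 m²
R₁ = ρL/A = (1.60×10^-8)(14.6)/(8.171e-07) = 0.2859 Ω
Segment 2: A = 7.68 mm² = 7.680e-06 m²
R₂ = (2.60×10^-8)(16.3)/(7.680e-06) = 0.05518 Ω
R = R₁ + R₂ = 0.341 Ω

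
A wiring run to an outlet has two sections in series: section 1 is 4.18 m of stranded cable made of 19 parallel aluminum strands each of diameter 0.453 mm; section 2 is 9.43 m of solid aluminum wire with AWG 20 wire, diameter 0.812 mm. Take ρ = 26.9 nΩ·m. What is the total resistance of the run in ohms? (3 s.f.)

ρ = 26.9 nΩ·m = 2.69×10^-8 Ω·m
Section 1: A_strand = π(2.2650e-04)² = 1.612e-07 m²; R₁ = ρL/(N·A_s) = (2.69×10^-8)(4.18)/(19×1.612e-07) = 0.03672 Ω
Section 2: A = π(0.812/2 mm)² = π(4.0600e-04 m)² = 5.178e-07 m²
R₂ = (2.69×10^-8)(9.43)/(5.178e-07) = 0.4898 Ω
R = R₁ + R₂ = 0.527 Ω

0.527 Ω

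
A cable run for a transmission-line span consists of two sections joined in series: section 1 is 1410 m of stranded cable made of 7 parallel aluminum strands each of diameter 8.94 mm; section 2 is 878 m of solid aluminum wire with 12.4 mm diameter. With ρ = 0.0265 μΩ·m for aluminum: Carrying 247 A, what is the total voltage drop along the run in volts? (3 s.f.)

ρ = 0.0265 μΩ·m = 2.65×10^-8 Ω·m
Section 1: A_strand = π(4.4700e-03)² = 6.277e-05 m²; R₁ = ρL/(N·A_s) = (2.65×10^-8)(1410)/(7×6.277e-05) = 0.08504 Ω
Section 2: A = π(d/2)² = π(6.2000e-03 m)² = 1.208e-04 m²
R₂ = (2.65×10^-8)(878)/(1.208e-04) = 0.1927 Ω
R = R₁ + R₂ = 0.2777 Ω
V = IR = 247 × 0.2777 = 68.6 V

68.6 V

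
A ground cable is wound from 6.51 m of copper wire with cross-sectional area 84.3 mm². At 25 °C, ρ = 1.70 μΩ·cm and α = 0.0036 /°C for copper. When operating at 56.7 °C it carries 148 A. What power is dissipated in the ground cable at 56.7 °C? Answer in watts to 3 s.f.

ρ = 1.70 μΩ·cm = 1.70×10^-8 Ω·m
A = 84.3 mm² = 8.430e-05 m²
R₍25₎ = ρL/A = (1.70×10^-8)(6.51)/(8.430e-05) = 0.001313 Ω
R₍56.7₎ = R₍25₎(1 + αΔT) = 0.001313 × (1 + 0.0036×31.7) = 0.001463 Ω
P = I²R = (148)² × 0.001463 = 32.0 W

32.0 W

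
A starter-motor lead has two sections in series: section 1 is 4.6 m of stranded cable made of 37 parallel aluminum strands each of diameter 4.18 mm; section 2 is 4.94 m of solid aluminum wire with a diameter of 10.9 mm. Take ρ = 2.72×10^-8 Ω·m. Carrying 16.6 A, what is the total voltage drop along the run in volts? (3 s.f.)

0.0280 V

Section 1: A_strand = π(2.0900e-03)² = 1.372e-05 m²; R₁ = ρL/(N·A_s) = (2.72×10^-8)(4.6)/(37×1.372e-05) = 2.464×10^-4 Ω
Section 2: A = π(d/2)² = π(5.4500e-03 m)² = 9.331e-05 m²
R₂ = (2.72×10^-8)(4.94)/(9.331e-05) = 0.00144 Ω
R = R₁ + R₂ = 0.001686 Ω
V = IR = 16.6 × 0.001686 = 0.0280 V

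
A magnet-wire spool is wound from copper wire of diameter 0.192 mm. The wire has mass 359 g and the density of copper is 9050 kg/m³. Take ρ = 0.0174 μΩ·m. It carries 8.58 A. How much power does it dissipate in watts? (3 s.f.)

60600 W

ρ = 0.0174 μΩ·m = 1.74×10^-8 Ω·m
A = π(d/2)² = π(9.6000e-05 m)² = 2.8953e-08 m²
L = m/(density·A) = 0.359/(9050×2.8953e-08) = 1370 m
R = ρL/A = (1.74×10^-8)(1370)/(2.8953e-08) = 823.4 Ω
P = I²R = (8.58)² × 823.4 = 60600 W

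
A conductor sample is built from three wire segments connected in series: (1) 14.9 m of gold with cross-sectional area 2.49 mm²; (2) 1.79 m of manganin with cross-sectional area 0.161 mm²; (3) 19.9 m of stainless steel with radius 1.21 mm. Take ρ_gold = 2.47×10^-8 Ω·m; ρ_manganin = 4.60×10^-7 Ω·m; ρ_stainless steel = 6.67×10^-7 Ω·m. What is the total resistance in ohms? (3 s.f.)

Seg 1: A = 2.49 mm² = 2.490e-06 m²
R_1 = (2.47×10^-8)(14.9)/(2.490e-06) = 0.1478 Ω
Seg 2: A = 0.161 mm² = 1.610e-07 m²
R_2 = (4.60×10^-7)(1.79)/(1.610e-07) = 5.114 Ω
Seg 3: A = πr² = π(1.2100e-03 m)² = 4.600e-06 m²
R_3 = (6.67×10^-7)(19.9)/(4.600e-06) = 2.886 Ω
R_total = R_1 + R_2 + R_3 = 8.15 Ω

8.15 Ω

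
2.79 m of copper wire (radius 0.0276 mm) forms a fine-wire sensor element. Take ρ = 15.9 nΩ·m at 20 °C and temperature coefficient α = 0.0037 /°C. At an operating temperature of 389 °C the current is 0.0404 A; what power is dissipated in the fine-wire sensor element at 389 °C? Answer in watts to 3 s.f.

ρ = 15.9 nΩ·m = 1.59×10^-8 Ω·m
A = πr² = π(2.7600e-05 m)² = 2.393e-09 m²
R₍20₎ = ρL/A = (1.59×10^-8)(2.79)/(2.393e-09) = 18.54 Ω
R₍389₎ = R₍20₎(1 + αΔT) = 18.54 × (1 + 0.0037×369) = 43.84 Ω
P = I²R = (0.0404)² × 43.84 = 0.0716 W

0.0716 W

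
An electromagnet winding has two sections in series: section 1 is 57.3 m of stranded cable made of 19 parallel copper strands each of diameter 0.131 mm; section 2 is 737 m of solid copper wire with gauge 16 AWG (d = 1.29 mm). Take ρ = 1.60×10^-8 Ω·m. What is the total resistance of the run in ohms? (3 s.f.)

Section 1: A_strand = π(6.5500e-05)² = 1.348e-08 m²; R₁ = ρL/(N·A_s) = (1.60×10^-8)(57.3)/(19×1.348e-08) = 3.58 Ω
Section 2: A = π(1.29/2 mm)² = π(6.4500e-04 m)² = 1.307e-06 m²
R₂ = (1.60×10^-8)(737)/(1.307e-06) = 9.022 Ω
R = R₁ + R₂ = 12.6 Ω

12.6 Ω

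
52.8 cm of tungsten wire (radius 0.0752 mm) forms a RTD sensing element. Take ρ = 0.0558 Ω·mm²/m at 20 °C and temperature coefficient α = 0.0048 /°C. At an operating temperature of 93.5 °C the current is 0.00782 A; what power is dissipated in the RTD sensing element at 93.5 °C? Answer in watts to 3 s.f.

ρ = 0.0558 Ω·mm²/m = 5.58×10^-8 Ω·m
A = πr² = π(7.5200e-05 m)² = 1.777e-08 m²
R₍20₎ = ρL/A = (5.58×10^-8)(0.528)/(1.777e-08) = 1.658 Ω
R₍93.5₎ = R₍20₎(1 + αΔT) = 1.658 × (1 + 0.0048×73.5) = 2.243 Ω
P = I²R = (0.00782)² × 2.243 = 1.37×10^-4 W

1.37×10^-4 W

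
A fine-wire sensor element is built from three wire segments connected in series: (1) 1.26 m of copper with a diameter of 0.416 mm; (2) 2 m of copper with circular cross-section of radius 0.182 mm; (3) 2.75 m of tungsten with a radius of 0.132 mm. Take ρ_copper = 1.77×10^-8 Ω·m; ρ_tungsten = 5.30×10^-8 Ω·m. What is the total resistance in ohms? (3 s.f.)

Seg 1: A = π(d/2)² = π(2.0800e-04 m)² = 1.359e-07 m²
R_1 = (1.77×10^-8)(1.26)/(1.359e-07) = 0.1641 Ω
Seg 2: A = πr² = π(1.8200e-04 m)² = 1.041e-07 m²
R_2 = (1.77×10^-8)(2)/(1.041e-07) = 0.3402 Ω
Seg 3: A = πr² = π(1.3200e-04 m)² = 5.474e-08 m²
R_3 = (5.30×10^-8)(2.75)/(5.474e-08) = 2.663 Ω
R_total = R_1 + R_2 + R_3 = 3.17 Ω

3.17 Ω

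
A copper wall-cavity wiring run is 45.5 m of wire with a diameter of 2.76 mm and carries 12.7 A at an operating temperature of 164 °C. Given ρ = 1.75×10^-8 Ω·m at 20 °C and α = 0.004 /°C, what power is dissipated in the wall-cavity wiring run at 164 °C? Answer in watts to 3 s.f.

A = π(d/2)² = π(1.3800e-03 m)² = 5.983e-06 m²
R₍20₎ = ρL/A = (1.75×10^-8)(45.5)/(5.983e-06) = 0.1331 Ω
R₍164₎ = R₍20₎(1 + αΔT) = 0.1331 × (1 + 0.004×144) = 0.2097 Ω
P = I²R = (12.7)² × 0.2097 = 33.8 W

33.8 W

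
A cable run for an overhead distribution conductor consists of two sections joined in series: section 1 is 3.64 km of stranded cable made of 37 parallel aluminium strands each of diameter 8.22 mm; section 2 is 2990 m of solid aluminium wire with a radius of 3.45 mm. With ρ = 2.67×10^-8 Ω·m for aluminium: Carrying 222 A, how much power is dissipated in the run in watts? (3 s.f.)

1.08×10^5 W

Section 1: A_strand = π(4.1100e-03)² = 5.307e-05 m²; R₁ = ρL/(N·A_s) = (2.67×10^-8)(3640)/(37×5.307e-05) = 0.0495 Ω
Section 2: A = πr² = π(3.4500e-03 m)² = 3.739e-05 m²
R₂ = (2.67×10^-8)(2990)/(3.739e-05) = 2.135 Ω
R = R₁ + R₂ = 2.184 Ω
P = I²R = (222)² × 2.184 = 1.08×10^5 W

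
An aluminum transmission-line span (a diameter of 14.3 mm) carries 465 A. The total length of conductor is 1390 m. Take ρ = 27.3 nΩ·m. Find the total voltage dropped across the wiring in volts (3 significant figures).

ρ = 27.3 nΩ·m = 2.73×10^-8 Ω·m
A = π(d/2)² = π(7.1500e-03 m)² = 1.606e-04 m²
R = ρL/A = (2.73×10^-8)(1390)/(1.606e-04) = 0.2363 Ω
V = IR = 465 × 0.2363 = 110 V

110 V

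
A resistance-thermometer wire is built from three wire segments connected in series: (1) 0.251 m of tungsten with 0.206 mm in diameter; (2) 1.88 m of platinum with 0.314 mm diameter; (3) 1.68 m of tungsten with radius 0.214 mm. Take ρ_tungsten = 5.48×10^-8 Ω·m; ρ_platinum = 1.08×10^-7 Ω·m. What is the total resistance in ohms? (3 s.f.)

Seg 1: A = π(d/2)² = π(1.0300e-04 m)² = 3.333e-08 m²
R_1 = (5.48×10^-8)(0.251)/(3.333e-08) = 0.4127 Ω
Seg 2: A = π(d/2)² = π(1.5700e-04 m)² = 7.744e-08 m²
R_2 = (1.08×10^-7)(1.88)/(7.744e-08) = 2.622 Ω
Seg 3: A = πr² = π(2.1400e-04 m)² = 1.439e-07 m²
R_3 = (5.48×10^-8)(1.68)/(1.439e-07) = 0.6399 Ω
R_total = R_1 + R_2 + R_3 = 3.67 Ω

3.67 Ω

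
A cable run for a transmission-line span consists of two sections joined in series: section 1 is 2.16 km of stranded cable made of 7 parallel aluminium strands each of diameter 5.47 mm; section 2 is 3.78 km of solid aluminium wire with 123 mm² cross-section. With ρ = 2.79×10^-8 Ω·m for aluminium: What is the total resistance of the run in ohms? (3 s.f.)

Section 1: A_strand = π(2.7350e-03)² = 2.350e-05 m²; R₁ = ρL/(N·A_s) = (2.79×10^-8)(2160)/(7×2.350e-05) = 0.3663 Ω
Section 2: A = 123 mm² = 1.230e-04 m²
R₂ = (2.79×10^-8)(3780)/(1.230e-04) = 0.8574 Ω
R = R₁ + R₂ = 1.22 Ω

1.22 Ω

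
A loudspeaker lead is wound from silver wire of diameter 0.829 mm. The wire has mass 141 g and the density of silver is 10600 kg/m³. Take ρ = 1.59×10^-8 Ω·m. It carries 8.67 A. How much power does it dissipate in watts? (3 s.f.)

A = π(d/2)² = π(4.1450e-04 m)² = 5.3976e-07 m²
L = m/(density·A) = 0.141/(10600×5.3976e-07) = 24.64 m
R = ρL/A = (1.59×10^-8)(24.64)/(5.3976e-07) = 0.726 Ω
P = I²R = (8.67)² × 0.726 = 54.6 W

54.6 W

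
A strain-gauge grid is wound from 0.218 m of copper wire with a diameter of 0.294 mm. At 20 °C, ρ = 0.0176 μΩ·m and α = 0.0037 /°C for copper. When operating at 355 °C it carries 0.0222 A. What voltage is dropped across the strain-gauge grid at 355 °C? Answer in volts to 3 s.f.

0.00281 V

ρ = 0.0176 μΩ·m = 1.76×10^-8 Ω·m
A = π(d/2)² = π(1.4700e-04 m)² = 6.789e-08 m²
R₍20₎ = ρL/A = (1.76×10^-8)(0.218)/(6.789e-08) = 0.05652 Ω
R₍355₎ = R₍20₎(1 + αΔT) = 0.05652 × (1 + 0.0037×335) = 0.1266 Ω
V = IR = 0.0222 × 0.1266 = 0.00281 V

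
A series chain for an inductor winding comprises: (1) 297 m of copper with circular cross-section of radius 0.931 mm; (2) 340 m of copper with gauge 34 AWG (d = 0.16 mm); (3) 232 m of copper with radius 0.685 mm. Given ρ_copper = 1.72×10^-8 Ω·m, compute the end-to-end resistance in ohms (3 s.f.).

Seg 1: A = πr² = π(9.3100e-04 m)² = 2.723e-06 m²
R_1 = (1.72×10^-8)(297)/(2.723e-06) = 1.876 Ω
Seg 2: A = π(0.16/2 mm)² = π(8.0000e-05 m)² = 2.011e-08 m²
R_2 = (1.72×10^-8)(340)/(2.011e-08) = 290.9 Ω
Seg 3: A = πr² = π(6.8500e-04 m)² = 1.474e-06 m²
R_3 = (1.72×10^-8)(232)/(1.474e-06) = 2.707 Ω
R_total = R_1 + R_2 + R_3 = 295 Ω

295 Ω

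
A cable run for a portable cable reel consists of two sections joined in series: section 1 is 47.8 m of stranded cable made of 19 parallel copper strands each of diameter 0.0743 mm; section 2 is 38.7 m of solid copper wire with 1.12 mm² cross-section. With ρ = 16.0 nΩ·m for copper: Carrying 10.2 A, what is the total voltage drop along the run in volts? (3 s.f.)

100 V

ρ = 16.0 nΩ·m = 1.60×10^-8 Ω·m
Section 1: A_strand = π(3.7150e-05)² = 4.336e-09 m²; R₁ = ρL/(N·A_s) = (1.60×10^-8)(47.8)/(19×4.336e-09) = 9.284 Ω
Section 2: A = 1.12 mm² = 1.120e-06 m²
R₂ = (1.60×10^-8)(38.7)/(1.120e-06) = 0.5529 Ω
R = R₁ + R₂ = 9.837 Ω
V = IR = 10.2 × 9.837 = 100 V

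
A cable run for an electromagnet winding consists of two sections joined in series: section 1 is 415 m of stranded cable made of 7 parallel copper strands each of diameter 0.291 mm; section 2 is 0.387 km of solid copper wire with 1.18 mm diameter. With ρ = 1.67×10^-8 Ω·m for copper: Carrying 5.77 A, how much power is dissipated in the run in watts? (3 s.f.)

692 W

Section 1: A_strand = π(1.4550e-04)² = 6.651e-08 m²; R₁ = ρL/(N·A_s) = (1.67×10^-8)(415)/(7×6.651e-08) = 14.89 Ω
Section 2: A = π(d/2)² = π(5.9000e-04 m)² = 1.094e-06 m²
R₂ = (1.67×10^-8)(387)/(1.094e-06) = 5.91 Ω
R = R₁ + R₂ = 20.8 Ω
P = I²R = (5.77)² × 20.8 = 692 W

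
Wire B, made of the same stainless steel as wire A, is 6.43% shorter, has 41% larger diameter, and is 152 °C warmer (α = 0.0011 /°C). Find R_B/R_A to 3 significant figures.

R ∝ ρL/d² with ρ ∝ (1+αΔT), so R_B/R_A = (1 − 6.43/100) × (1 + 41/100)⁻² × (1 + 0.0011×152)
= 0.9357 × 0.503 × 1.167 = 0.549

0.549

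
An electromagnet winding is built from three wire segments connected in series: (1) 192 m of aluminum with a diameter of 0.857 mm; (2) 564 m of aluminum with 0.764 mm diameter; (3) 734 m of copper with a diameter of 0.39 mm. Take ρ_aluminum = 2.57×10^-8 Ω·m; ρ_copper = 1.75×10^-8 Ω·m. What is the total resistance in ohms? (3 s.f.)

Seg 1: A = π(d/2)² = π(4.2850e-04 m)² = 5.768e-07 m²
R_1 = (2.57×10^-8)(192)/(5.768e-07) = 8.554 Ω
Seg 2: A = π(d/2)² = π(3.8200e-04 m)² = 4.584e-07 m²
R_2 = (2.57×10^-8)(564)/(4.584e-07) = 31.62 Ω
Seg 3: A = π(d/2)² = π(1.9500e-04 m)² = 1.195e-07 m²
R_3 = (1.75×10^-8)(734)/(1.195e-07) = 107.5 Ω
R_total = R_1 + R_2 + R_3 = 148 Ω

148 Ω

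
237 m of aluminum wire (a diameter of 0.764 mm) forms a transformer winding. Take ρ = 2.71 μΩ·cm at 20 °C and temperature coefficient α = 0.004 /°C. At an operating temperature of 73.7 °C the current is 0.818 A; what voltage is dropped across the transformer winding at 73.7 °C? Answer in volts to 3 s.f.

13.9 V

ρ = 2.71 μΩ·cm = 2.71×10^-8 Ω·m
A = π(d/2)² = π(3.8200e-04 m)² = 4.584e-07 m²
R₍20₎ = ρL/A = (2.71×10^-8)(237)/(4.584e-07) = 14.01 Ω
R₍73.7₎ = R₍20₎(1 + αΔT) = 14.01 × (1 + 0.004×53.7) = 17.02 Ω
V = IR = 0.818 × 17.02 = 13.9 V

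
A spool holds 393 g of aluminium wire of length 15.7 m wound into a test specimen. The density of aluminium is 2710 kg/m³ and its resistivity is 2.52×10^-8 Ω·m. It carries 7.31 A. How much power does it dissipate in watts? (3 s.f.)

A = m/(density·L) = 0.393/(2710×15.7) = 9.2368e-06 m²
R = ρL/A = (2.52×10^-8)(15.7)/(9.2368e-06) = 0.04283 Ω
P = I²R = (7.31)² × 0.04283 = 2.29 W

2.29 W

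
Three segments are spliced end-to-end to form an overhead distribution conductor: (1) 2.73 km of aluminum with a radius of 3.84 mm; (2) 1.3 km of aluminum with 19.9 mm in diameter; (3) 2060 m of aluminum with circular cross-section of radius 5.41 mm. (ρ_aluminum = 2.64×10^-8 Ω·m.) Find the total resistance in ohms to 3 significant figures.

Seg 1: A = πr² = π(3.8400e-03 m)² = 4.632e-05 m²
R_1 = (2.64×10^-8)(2730)/(4.632e-05) = 1.556 Ω
Seg 2: A = π(d/2)² = π(9.9500e-03 m)² = 3.110e-04 m²
R_2 = (2.64×10^-8)(1300)/(3.110e-04) = 0.1103 Ω
Seg 3: A = πr² = π(5.4100e-03 m)² = 9.195e-05 m²
R_3 = (2.64×10^-8)(2060)/(9.195e-05) = 0.5915 Ω
R_total = R_1 + R_2 + R_3 = 2.26 Ω

2.26 Ω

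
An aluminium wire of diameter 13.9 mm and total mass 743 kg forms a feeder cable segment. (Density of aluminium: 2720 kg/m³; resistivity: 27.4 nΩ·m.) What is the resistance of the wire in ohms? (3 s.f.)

ρ = 27.4 nΩ·m = 2.74×10^-8 Ω·m
A = π(d/2)² = π(6.9500e-03 m)² = 1.5175e-04 m²
L = m/(density·A) = 743/(2720×1.5175e-04) = 1800 m
R = ρL/A = (2.74×10^-8)(1800)/(1.5175e-04) = 0.325 Ω

0.325 Ω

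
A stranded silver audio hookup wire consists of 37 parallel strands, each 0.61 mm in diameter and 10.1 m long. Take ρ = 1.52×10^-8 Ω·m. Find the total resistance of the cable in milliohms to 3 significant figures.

14.2 mΩ

A_strand = π(3.0500e-04 m)² = 2.922e-07 m²
R_strand = ρL/A = (1.52×10^-8)(10.1)/(2.922e-07) = 0.5253 Ω
R_total = R_strand/N = 0.5253/37 = 14.2 mΩ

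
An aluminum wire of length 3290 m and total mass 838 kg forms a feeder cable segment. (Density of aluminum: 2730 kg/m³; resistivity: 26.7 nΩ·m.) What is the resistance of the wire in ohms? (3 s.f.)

ρ = 26.7 nΩ·m = 2.67×10^-8 Ω·m
A = m/(density·L) = 838/(2730×3290) = 9.3301e-05 m²
R = ρL/A = (2.67×10^-8)(3290)/(9.3301e-05) = 0.942 Ω

0.942 Ω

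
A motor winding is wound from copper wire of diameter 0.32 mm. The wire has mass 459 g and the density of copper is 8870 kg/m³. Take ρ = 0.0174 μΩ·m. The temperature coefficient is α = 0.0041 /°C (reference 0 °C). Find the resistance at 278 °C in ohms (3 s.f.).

ρ = 0.0174 μΩ·m = 1.74×10^-8 Ω·m
A = π(d/2)² = π(1.6000e-04 m)² = 8.0425e-08 m²
L = m/(density·A) = 0.459/(8870×8.0425e-08) = 643.4 m
R = ρL/A = (1.74×10^-8)(643.4)/(8.0425e-08) = 139.2 Ω
R(278 °C) = 139.2 × (1 + 0.0041×278) = 298 Ω

298 Ω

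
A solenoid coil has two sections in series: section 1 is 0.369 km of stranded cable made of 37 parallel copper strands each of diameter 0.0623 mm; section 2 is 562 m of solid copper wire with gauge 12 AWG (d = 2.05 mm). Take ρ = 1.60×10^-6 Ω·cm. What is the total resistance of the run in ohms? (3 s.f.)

ρ = 1.60×10^-6 Ω·cm = 1.60×10^-8 Ω·m
Section 1: A_strand = π(3.1150e-05)² = 3.048e-09 m²; R₁ = ρL/(N·A_s) = (1.60×10^-8)(369)/(37×3.048e-09) = 52.35 Ω
Section 2: A = π(2.05/2 mm)² = π(1.0250e-03 m)² = 3.301e-06 m²
R₂ = (1.60×10^-8)(562)/(3.301e-06) = 2.724 Ω
R = R₁ + R₂ = 55.1 Ω

55.1 Ω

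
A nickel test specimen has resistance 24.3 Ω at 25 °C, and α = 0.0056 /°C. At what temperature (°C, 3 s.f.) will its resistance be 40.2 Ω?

142 °C

R = R₀(1 + α(T − T₀)) ⇒ T = T₀ + (R/R₀ − 1)/α
T = 25 + (40.2/24.3 − 1)/0.0056 = 25 + (0.6543)/0.0056 = 142 °C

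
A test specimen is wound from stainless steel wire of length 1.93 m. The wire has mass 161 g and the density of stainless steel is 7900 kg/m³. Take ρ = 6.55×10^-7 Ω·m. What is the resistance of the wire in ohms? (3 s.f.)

0.120 Ω

A = m/(density·L) = 0.161/(7900×1.93) = 1.0559e-05 m²
R = ρL/A = (6.55×10^-7)(1.93)/(1.0559e-05) = 0.120 Ω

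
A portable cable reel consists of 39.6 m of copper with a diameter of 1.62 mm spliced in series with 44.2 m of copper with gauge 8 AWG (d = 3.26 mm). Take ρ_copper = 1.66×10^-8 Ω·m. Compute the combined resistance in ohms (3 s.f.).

Segment 1: A = π(d/2)² = π(8.1000e-04 m)² = 2.061e-06 m²
R₁ = ρL/A = (1.66×10^-8)(39.6)/(2.061e-06) = 0.3189 Ω
Segment 2: A = π(3.26/2 mm)² = π(1.6300e-03 m)² = 8.347e-06 m²
R₂ = (1.66×10^-8)(44.2)/(8.347e-06) = 0.0879 Ω
R = R₁ + R₂ = 0.407 Ω

0.407 Ω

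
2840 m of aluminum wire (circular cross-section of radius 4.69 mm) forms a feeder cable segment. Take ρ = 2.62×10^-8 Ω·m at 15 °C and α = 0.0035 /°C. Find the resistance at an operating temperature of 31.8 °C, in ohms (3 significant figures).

1.14 Ω

A = πr² = π(4.6900e-03 m)² = 6.910e-05 m²
R₍15°C₎ = ρL/A = (2.62×10^-8)(2840)/(6.910e-05) = 1.077 Ω
R = R₀(1 + αΔT) = 1.077(1 + 0.0035×16.8) = 1.14 Ω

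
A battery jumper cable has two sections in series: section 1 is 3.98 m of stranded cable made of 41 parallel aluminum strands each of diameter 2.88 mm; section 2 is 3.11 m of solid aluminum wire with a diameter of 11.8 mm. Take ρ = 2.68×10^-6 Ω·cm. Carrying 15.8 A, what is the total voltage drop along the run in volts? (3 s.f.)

ρ = 2.68×10^-6 Ω·cm = 2.68×10^-8 Ω·m
Section 1: A_strand = π(1.4400e-03)² = 6.514e-06 m²; R₁ = ρL/(N·A_s) = (2.68×10^-8)(3.98)/(41×6.514e-06) = 3.994×10^-4 Ω
Section 2: A = π(d/2)² = π(5.9000e-03 m)² = 1.094e-04 m²
R₂ = (2.68×10^-8)(3.11)/(1.094e-04) = 7.622×10^-4 Ω
R = R₁ + R₂ = 0.001162 Ω
V = IR = 15.8 × 0.001162 = 0.0184 V

0.0184 V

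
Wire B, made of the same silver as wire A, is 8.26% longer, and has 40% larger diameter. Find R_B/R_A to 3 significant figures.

R ∝ L/d², so R_B/R_A = (1 + 8.26/100) × (1 + 40/100)⁻²
= 1.083 × 0.5102 = 0.552

0.552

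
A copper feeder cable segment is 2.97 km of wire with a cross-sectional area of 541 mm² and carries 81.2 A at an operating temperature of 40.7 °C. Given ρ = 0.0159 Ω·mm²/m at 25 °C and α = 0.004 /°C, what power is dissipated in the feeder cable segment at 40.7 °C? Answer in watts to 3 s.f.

612 W

ρ = 0.0159 Ω·mm²/m = 1.59×10^-8 Ω·m
A = 541 mm² = 5.410e-04 m²
R₍25₎ = ρL/A = (1.59×10^-8)(2970)/(5.410e-04) = 0.08729 Ω
R₍40.7₎ = R₍25₎(1 + αΔT) = 0.08729 × (1 + 0.004×15.7) = 0.09277 Ω
P = I²R = (81.2)² × 0.09277 = 612 W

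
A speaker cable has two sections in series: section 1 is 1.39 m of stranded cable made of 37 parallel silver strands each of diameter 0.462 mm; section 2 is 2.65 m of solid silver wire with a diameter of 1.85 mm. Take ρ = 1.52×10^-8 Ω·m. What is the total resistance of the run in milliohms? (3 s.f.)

Section 1: A_strand = π(2.3100e-04)² = 1.676e-07 m²; R₁ = ρL/(N·A_s) = (1.52×10^-8)(1.39)/(37×1.676e-07) = 0.003406 Ω
Section 2: A = π(d/2)² = π(9.2500e-04 m)² = 2.688e-06 m²
R₂ = (1.52×10^-8)(2.65)/(2.688e-06) = 0.01498 Ω
R = R₁ + R₂ = 18.4 mΩ

18.4 mΩ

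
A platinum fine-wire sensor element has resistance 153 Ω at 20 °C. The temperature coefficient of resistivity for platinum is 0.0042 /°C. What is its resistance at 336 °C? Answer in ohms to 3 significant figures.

ΔT = 336 − 20 = 316 °C
R = R₀(1 + αΔT) = 153 × (1 + 0.0042×316) = 153 × 2.327 = 356 Ω

356 Ω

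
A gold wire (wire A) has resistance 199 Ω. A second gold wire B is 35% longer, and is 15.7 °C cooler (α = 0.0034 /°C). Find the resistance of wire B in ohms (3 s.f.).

254 Ω

R ∝ ρL/d² with ρ ∝ (1+αΔT), so R_B/R_A = (1 + 35/100) × (1 − 0.0034×15.7)
= 1.35 × 0.9466 = 1.278
R_B = 1.278 × 199 = 254 Ω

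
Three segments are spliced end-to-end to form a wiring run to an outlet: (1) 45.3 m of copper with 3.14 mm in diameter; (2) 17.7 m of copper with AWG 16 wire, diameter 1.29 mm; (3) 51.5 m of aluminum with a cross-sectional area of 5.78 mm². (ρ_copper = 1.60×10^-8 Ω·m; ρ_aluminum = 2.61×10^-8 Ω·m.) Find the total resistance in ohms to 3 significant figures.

0.543 Ω

Seg 1: A = π(d/2)² = π(1.5700e-03 m)² = 7.744e-06 m²
R_1 = (1.60×10^-8)(45.3)/(7.744e-06) = 0.0936 Ω
Seg 2: A = π(1.29/2 mm)² = π(6.4500e-04 m)² = 1.307e-06 m²
R_2 = (1.60×10^-8)(17.7)/(1.307e-06) = 0.2167 Ω
Seg 3: A = 5.78 mm² = 5.780e-06 m²
R_3 = (2.61×10^-8)(51.5)/(5.780e-06) = 0.2326 Ω
R_total = R_1 + R_2 + R_3 = 0.543 Ω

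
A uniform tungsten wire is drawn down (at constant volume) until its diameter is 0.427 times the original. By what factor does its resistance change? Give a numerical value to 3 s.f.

Volume constant ⇒ L' = L/r² with r = 0.427. R' = ρL'/A' = ρ(L/r²)/(πr²d₀²/4) = R/r⁴.
Factor = 30.1

30.1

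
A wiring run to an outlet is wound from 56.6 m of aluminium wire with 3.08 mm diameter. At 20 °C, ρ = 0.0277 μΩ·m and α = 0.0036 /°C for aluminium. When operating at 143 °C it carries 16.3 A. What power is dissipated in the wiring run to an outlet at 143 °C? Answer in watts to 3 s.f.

ρ = 0.0277 μΩ·m = 2.77×10^-8 Ω·m
A = π(d/2)² = π(1.5400e-03 m)² = 7.451e-06 m²
R₍20₎ = ρL/A = (2.77×10^-8)(56.6)/(7.451e-06) = 0.2104 Ω
R₍143₎ = R₍20₎(1 + αΔT) = 0.2104 × (1 + 0.0036×123) = 0.3036 Ω
P = I²R = (16.3)² × 0.3036 = 80.7 W

80.7 W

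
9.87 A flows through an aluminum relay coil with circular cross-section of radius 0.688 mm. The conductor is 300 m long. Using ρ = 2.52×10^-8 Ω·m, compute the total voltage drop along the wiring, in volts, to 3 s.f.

A = πr² = π(6.8800e-04 m)² = 1.487e-06 m²
R = ρL/A = (2.52×10^-8)(300)/(1.487e-06) = 5.084 Ω
V = IR = 9.87 × 5.084 = 50.2 V

50.2 V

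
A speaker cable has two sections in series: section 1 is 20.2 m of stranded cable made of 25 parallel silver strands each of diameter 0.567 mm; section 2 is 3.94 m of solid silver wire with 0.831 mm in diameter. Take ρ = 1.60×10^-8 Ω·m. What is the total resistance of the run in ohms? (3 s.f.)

Section 1: A_strand = π(2.8350e-04)² = 2.525e-07 m²; R₁ = ρL/(N·A_s) = (1.60×10^-8)(20.2)/(25×2.525e-07) = 0.0512 Ω
Section 2: A = π(d/2)² = π(4.1550e-04 m)² = 5.424e-07 m²
R₂ = (1.60×10^-8)(3.94)/(5.424e-07) = 0.1162 Ω
R = R₁ + R₂ = 0.167 Ω

0.167 Ω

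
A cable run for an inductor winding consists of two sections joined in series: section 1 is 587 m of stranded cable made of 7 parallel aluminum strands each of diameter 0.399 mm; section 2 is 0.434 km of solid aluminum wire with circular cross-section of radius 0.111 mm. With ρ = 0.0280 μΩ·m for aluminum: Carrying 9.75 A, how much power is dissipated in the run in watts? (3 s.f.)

ρ = 0.0280 μΩ·m = 2.80×10^-8 Ω·m
Section 1: A_strand = π(1.9950e-04)² = 1.250e-07 m²; R₁ = ρL/(N·A_s) = (2.80×10^-8)(587)/(7×1.250e-07) = 18.78 Ω
Section 2: A = πr² = π(1.1100e-04 m)² = 3.871e-08 m²
R₂ = (2.80×10^-8)(434)/(3.871e-08) = 313.9 Ω
R = R₁ + R₂ = 332.7 Ω
P = I²R = (9.75)² × 332.7 = 31600 W

31600 W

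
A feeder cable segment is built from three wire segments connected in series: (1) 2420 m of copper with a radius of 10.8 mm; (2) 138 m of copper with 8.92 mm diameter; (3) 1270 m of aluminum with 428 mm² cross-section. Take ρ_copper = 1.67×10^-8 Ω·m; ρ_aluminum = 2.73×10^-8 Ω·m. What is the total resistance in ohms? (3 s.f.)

Seg 1: A = πr² = π(1.0800e-02 m)² = 3.664e-04 m²
R_1 = (1.67×10^-8)(2420)/(3.664e-04) = 0.1103 Ω
Seg 2: A = π(d/2)² = π(4.4600e-03 m)² = 6.249e-05 m²
R_2 = (1.67×10^-8)(138)/(6.249e-05) = 0.03688 Ω
Seg 3: A = 428 mm² = 4.280e-04 m²
R_3 = (2.73×10^-8)(1270)/(4.280e-04) = 0.08101 Ω
R_total = R_1 + R_2 + R_3 = 0.228 Ω

0.228 Ω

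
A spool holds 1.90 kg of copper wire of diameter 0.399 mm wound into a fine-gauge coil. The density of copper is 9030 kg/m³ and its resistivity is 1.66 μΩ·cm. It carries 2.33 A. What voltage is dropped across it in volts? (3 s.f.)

ρ = 1.66 μΩ·cm = 1.66×10^-8 Ω·m
A = π(d/2)² = π(1.9950e-04 m)² = 1.2504e-07 m²
L = m/(density·A) = 1.9/(9030×1.2504e-07) = 1683 m
R = ρL/A = (1.66×10^-8)(1683)/(1.2504e-07) = 223.4 Ω
V = IR = 2.33 × 223.4 = 521 V

521 V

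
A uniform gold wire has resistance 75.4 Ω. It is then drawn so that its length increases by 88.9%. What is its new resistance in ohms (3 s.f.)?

269 Ω

k = 1 + 88.9/100 = 1.889; volume constant ⇒ A' = A/k, so R' = k²R.
R' = 3.568 × 75.4 = 269 Ω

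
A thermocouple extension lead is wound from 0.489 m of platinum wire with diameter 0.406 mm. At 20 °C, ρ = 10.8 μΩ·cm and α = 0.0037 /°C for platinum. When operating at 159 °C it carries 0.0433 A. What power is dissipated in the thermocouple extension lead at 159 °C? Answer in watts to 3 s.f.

ρ = 10.8 μΩ·cm = 1.08×10^-7 Ω·m
A = π(d/2)² = π(2.0300e-04 m)² = 1.295e-07 m²
R₍20₎ = ρL/A = (1.08×10^-7)(0.489)/(1.295e-07) = 0.4079 Ω
R₍159₎ = R₍20₎(1 + αΔT) = 0.4079 × (1 + 0.0037×139) = 0.6177 Ω
P = I²R = (0.0433)² × 0.6177 = 0.00116 W

0.00116 W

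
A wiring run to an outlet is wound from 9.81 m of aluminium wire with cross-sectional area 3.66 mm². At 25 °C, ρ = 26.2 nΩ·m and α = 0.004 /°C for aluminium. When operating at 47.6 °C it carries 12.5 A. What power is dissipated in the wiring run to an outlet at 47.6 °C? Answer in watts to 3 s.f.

ρ = 26.2 nΩ·m = 2.62×10^-8 Ω·m
A = 3.66 mm² = 3.660e-06 m²
R₍25₎ = ρL/A = (2.62×10^-8)(9.81)/(3.660e-06) = 0.07022 Ω
R₍47.6₎ = R₍25₎(1 + αΔT) = 0.07022 × (1 + 0.004×22.6) = 0.07657 Ω
P = I²R = (12.5)² × 0.07657 = 12.0 W

12.0 W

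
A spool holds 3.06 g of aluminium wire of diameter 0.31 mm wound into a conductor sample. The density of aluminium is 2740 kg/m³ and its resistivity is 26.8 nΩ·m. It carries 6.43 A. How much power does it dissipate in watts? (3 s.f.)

ρ = 26.8 nΩ·m = 2.68×10^-8 Ω·m
A = π(d/2)² = π(1.5500e-04 m)² = 7.5477e-08 m²
L = m/(density·A) = 0.00306/(2740×7.5477e-08) = 14.8 m
R = ρL/A = (2.68×10^-8)(14.8)/(7.5477e-08) = 5.254 Ω
P = I²R = (6.43)² × 5.254 = 217 W

217 W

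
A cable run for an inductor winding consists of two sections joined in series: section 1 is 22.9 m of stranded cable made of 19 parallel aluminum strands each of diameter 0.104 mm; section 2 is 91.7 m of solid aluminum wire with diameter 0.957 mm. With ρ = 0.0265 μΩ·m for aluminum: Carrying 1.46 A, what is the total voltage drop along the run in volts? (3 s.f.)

10.4 V

ρ = 0.0265 μΩ·m = 2.65×10^-8 Ω·m
Section 1: A_strand = π(5.2000e-05)² = 8.495e-09 m²; R₁ = ρL/(N·A_s) = (2.65×10^-8)(22.9)/(19×8.495e-09) = 3.76 Ω
Section 2: A = π(d/2)² = π(4.7850e-04 m)² = 7.193e-07 m²
R₂ = (2.65×10^-8)(91.7)/(7.193e-07) = 3.378 Ω
R = R₁ + R₂ = 7.138 Ω
V = IR = 1.46 × 7.138 = 10.4 V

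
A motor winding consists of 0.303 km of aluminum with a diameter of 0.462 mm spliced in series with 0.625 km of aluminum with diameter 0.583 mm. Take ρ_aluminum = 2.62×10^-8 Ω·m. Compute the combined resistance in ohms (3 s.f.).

109 Ω

Segment 1: A = π(d/2)² = π(2.3100e-04 m)² = 1.676e-07 m²
R₁ = ρL/A = (2.62×10^-8)(303)/(1.676e-07) = 47.36 Ω
Segment 2: A = π(d/2)² = π(2.9150e-04 m)² = 2.669e-07 m²
R₂ = (2.62×10^-8)(625)/(2.669e-07) = 61.34 Ω
R = R₁ + R₂ = 109 Ω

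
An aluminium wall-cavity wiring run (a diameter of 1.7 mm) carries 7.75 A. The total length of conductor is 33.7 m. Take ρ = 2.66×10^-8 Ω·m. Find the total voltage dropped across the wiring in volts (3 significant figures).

A = π(d/2)² = π(8.5000e-04 m)² = 2.270e-06 m²
R = ρL/A = (2.66×10^-8)(33.7)/(2.270e-06) = 0.3949 Ω
V = IR = 7.75 × 0.3949 = 3.06 V

3.06 V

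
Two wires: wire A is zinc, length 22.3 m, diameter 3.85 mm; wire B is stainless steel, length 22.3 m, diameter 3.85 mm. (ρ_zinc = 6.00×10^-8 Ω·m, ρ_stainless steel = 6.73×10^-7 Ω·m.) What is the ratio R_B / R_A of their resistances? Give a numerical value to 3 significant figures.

R ∝ ρL/d², so R_B/R_A = (ρ_B/ρ_A)
= (6.73×10^-7/6.00×10^-8) = 11.2

11.2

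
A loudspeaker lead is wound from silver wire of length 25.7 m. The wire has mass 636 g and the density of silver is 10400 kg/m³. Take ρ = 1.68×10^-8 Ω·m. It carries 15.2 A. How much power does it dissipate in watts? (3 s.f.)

41.9 W

A = m/(density·L) = 0.636/(10400×25.7) = 2.3795e-06 m²
R = ρL/A = (1.68×10^-8)(25.7)/(2.3795e-06) = 0.1814 Ω
P = I²R = (15.2)² × 0.1814 = 41.9 W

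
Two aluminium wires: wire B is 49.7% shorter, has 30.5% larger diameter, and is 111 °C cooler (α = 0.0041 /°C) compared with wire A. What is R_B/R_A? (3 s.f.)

0.161

R ∝ ρL/d² with ρ ∝ (1+αΔT), so R_B/R_A = (1 − 49.7/100) × (1 + 30.5/100)⁻² × (1 − 0.0041×111)
= 0.503 × 0.5872 × 0.5449 = 0.161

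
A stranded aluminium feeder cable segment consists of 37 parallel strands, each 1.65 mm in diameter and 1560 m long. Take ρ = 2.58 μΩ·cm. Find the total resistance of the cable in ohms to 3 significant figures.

ρ = 2.58 μΩ·cm = 2.58×10^-8 Ω·m
A_strand = π(8.2500e-04 m)² = 2.138e-06 m²
R_strand = ρL/A = (2.58×10^-8)(1560)/(2.138e-06) = 18.82 Ω
R_total = R_strand/N = 18.82/37 = 0.509 Ω

0.509 Ω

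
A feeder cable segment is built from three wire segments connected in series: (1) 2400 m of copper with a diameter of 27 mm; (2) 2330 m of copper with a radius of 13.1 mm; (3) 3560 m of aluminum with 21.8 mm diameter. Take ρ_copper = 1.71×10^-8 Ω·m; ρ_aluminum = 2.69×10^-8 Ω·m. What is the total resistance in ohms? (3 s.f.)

0.402 Ω

Seg 1: A = π(d/2)² = π(1.3500e-02 m)² = 5.726e-04 m²
R_1 = (1.71×10^-8)(2400)/(5.726e-04) = 0.07168 Ω
Seg 2: A = πr² = π(1.3100e-02 m)² = 5.391e-04 m²
R_2 = (1.71×10^-8)(2330)/(5.391e-04) = 0.0739 Ω
Seg 3: A = π(d/2)² = π(1.0900e-02 m)² = 3.733e-04 m²
R_3 = (2.69×10^-8)(3560)/(3.733e-04) = 0.2566 Ω
R_total = R_1 + R_2 + R_3 = 0.402 Ω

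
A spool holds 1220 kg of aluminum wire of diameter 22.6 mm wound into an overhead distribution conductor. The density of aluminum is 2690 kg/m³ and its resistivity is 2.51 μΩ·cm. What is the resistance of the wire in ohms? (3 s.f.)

ρ = 2.51 μΩ·cm = 2.51×10^-8 Ω·m
A = π(d/2)² = π(1.1300e-02 m)² = 4.0115e-04 m²
L = m/(density·A) = 1220/(2690×4.0115e-04) = 1131 m
R = ρL/A = (2.51×10^-8)(1131)/(4.0115e-04) = 0.0707 Ω

0.0707 Ω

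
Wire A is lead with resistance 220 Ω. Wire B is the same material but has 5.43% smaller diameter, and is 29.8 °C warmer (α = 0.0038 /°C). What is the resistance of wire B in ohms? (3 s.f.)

274 Ω

R ∝ ρL/d² with ρ ∝ (1+αΔT), so R_B/R_A = (1 − 5.43/100)⁻² × (1 + 0.0038×29.8)
= 1.118 × 1.113 = 1.245
R_B = 1.245 × 220 = 274 Ω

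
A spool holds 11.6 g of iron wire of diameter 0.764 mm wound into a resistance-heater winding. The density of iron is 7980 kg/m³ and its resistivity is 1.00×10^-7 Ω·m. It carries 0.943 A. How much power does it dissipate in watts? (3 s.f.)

0.615 W

A = π(d/2)² = π(3.8200e-04 m)² = 4.5843e-07 m²
L = m/(density·A) = 0.0116/(7980×4.5843e-07) = 3.171 m
R = ρL/A = (1.00×10^-7)(3.171)/(4.5843e-07) = 0.6917 Ω
P = I²R = (0.943)² × 0.6917 = 0.615 W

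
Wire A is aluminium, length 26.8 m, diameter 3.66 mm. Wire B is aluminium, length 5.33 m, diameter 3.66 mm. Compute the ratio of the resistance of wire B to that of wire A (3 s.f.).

0.199

R ∝ ρL/d², so R_B/R_A = (L_B/L_A)
= (5.33/26.8) = 0.199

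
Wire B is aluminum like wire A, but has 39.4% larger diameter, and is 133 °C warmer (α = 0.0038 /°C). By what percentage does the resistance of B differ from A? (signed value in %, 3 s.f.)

-22.5%

R ∝ ρL/d² with ρ ∝ (1+αΔT), so R_B/R_A = (1 + 39.4/100)⁻² × (1 + 0.0038×133)
= 0.5146 × 1.505 = 0.7747
(R_B − R_A)/R_A = 0.7747 − 1 = -22.5%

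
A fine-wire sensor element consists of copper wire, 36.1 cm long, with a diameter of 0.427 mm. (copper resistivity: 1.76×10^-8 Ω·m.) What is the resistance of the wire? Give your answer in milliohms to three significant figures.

44.4 mΩ

A = π(d/2)² = π(2.1350e-04 m)² = 1.432e-07 m²
R = ρL/A = (1.76×10^-8)(0.361 m)/(1.432e-07 m²) = 44.4 mΩ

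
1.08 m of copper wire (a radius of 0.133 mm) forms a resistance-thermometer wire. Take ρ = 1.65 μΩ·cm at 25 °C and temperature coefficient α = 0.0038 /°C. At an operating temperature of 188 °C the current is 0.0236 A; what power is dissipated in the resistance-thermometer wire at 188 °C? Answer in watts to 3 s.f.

ρ = 1.65 μΩ·cm = 1.65×10^-8 Ω·m
A = πr² = π(1.3300e-04 m)² = 5.557e-08 m²
R₍25₎ = ρL/A = (1.65×10^-8)(1.08)/(5.557e-08) = 0.3207 Ω
R₍188₎ = R₍25₎(1 + αΔT) = 0.3207 × (1 + 0.0038×163) = 0.5193 Ω
P = I²R = (0.0236)² × 0.5193 = 2.89×10^-4 W

2.89×10^-4 W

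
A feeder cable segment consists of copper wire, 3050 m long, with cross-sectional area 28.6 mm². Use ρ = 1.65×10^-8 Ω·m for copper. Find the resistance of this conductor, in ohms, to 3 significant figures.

A = 28.6 mm² = 2.860e-05 m²
R = ρL/A = (1.65×10^-8)(3050 m)/(2.860e-05 m²) = 1.76 Ω

1.76 Ω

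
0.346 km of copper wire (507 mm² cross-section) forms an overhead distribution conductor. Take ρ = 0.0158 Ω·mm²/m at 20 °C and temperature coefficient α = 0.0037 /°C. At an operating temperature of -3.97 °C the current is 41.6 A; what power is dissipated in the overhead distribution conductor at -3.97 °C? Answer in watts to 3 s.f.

17.0 W

ρ = 0.0158 Ω·mm²/m = 1.58×10^-8 Ω·m
A = 507 mm² = 5.070e-04 m²
R₍20₎ = ρL/A = (1.58×10^-8)(346)/(5.070e-04) = 0.01078 Ω
R₍-3.97₎ = R₍20₎(1 + αΔT) = 0.01078 × (1 + 0.0037×-24) = 0.009826 Ω
P = I²R = (41.6)² × 0.009826 = 17.0 W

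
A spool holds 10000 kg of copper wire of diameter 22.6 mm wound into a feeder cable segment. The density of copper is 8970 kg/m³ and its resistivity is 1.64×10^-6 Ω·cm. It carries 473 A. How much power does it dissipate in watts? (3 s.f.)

25400 W

ρ = 1.64×10^-6 Ω·cm = 1.64×10^-8 Ω·m
A = π(d/2)² = π(1.1300e-02 m)² = 4.0115e-04 m²
L = m/(density·A) = 10000/(8970×4.0115e-04) = 2779 m
R = ρL/A = (1.64×10^-8)(2779)/(4.0115e-04) = 0.1136 Ω
P = I²R = (473)² × 0.1136 = 25400 W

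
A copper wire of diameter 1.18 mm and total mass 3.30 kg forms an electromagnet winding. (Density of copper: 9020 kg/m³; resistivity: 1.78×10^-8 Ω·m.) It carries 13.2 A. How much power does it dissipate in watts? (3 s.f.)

949 W

A = π(d/2)² = π(5.9000e-04 m)² = 1.0936e-06 m²
L = m/(density·A) = 3.3/(9020×1.0936e-06) = 334.5 m
R = ρL/A = (1.78×10^-8)(334.5)/(1.0936e-06) = 5.445 Ω
P = I²R = (13.2)² × 5.445 = 949 W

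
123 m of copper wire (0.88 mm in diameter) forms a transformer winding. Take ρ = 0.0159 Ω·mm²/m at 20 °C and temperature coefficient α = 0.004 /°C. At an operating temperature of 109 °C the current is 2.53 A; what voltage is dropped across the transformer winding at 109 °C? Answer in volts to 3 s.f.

ρ = 0.0159 Ω·mm²/m = 1.59×10^-8 Ω·m
A = π(d/2)² = π(4.4000e-04 m)² = 6.082e-07 m²
R₍20₎ = ρL/A = (1.59×10^-8)(123)/(6.082e-07) = 3.215 Ω
R₍109₎ = R₍20₎(1 + αΔT) = 3.215 × (1 + 0.004×89) = 4.36 Ω
V = IR = 2.53 × 4.36 = 11.0 V

11.0 V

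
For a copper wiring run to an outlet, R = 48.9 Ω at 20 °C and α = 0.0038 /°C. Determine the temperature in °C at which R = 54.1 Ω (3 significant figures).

R = R₀(1 + α(T − T₀)) ⇒ T = T₀ + (R/R₀ − 1)/α
T = 20 + (54.1/48.9 − 1)/0.0038 = 20 + (0.1063)/0.0038 = 48.0 °C

48.0 °C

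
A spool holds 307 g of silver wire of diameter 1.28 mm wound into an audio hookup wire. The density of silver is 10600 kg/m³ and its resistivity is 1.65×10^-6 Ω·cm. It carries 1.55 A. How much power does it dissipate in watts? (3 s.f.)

ρ = 1.65×10^-6 Ω·cm = 1.65×10^-8 Ω·m
A = π(d/2)² = π(6.4000e-04 m)² = 1.2868e-06 m²
L = m/(density·A) = 0.307/(10600×1.2868e-06) = 22.51 m
R = ρL/A = (1.65×10^-8)(22.51)/(1.2868e-06) = 0.2886 Ω
P = I²R = (1.55)² × 0.2886 = 0.693 W

0.693 W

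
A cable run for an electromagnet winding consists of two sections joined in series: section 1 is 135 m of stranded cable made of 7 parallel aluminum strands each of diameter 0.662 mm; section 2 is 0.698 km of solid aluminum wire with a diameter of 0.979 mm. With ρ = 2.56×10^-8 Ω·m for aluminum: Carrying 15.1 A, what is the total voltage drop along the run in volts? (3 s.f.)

Section 1: A_strand = π(3.3100e-04)² = 3.442e-07 m²; R₁ = ρL/(N·A_s) = (2.56×10^-8)(135)/(7×3.442e-07) = 1.434 Ω
Section 2: A = π(d/2)² = π(4.8950e-04 m)² = 7.528e-07 m²
R₂ = (2.56×10^-8)(698)/(7.528e-07) = 23.74 Ω
R = R₁ + R₂ = 25.17 Ω
V = IR = 15.1 × 25.17 = 380 V

380 V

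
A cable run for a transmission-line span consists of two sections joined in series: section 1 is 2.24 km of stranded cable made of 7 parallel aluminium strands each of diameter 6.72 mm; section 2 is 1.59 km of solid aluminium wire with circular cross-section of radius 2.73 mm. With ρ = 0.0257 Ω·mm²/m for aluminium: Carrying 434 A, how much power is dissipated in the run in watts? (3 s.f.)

ρ = 0.0257 Ω·mm²/m = 2.57×10^-8 Ω·m
Section 1: A_strand = π(3.3600e-03)² = 3.547e-05 m²; R₁ = ρL/(N·A_s) = (2.57×10^-8)(2240)/(7×3.547e-05) = 0.2319 Ω
Section 2: A = πr² = π(2.7300e-03 m)² = 2.341e-05 m²
R₂ = (2.57×10^-8)(1590)/(2.341e-05) = 1.745 Ω
R = R₁ + R₂ = 1.977 Ω
P = I²R = (434)² × 1.977 = 3.72×10^5 W

3.72×10^5 W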